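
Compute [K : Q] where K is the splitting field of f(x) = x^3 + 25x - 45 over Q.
[K : Q] = 6

By the rational root test, any rational root of the monic integer polynomial f(x) = x^3 + 25x - 45 must be an integer dividing the constant term -45, i.e. one of ±{1, 3, 5, 9, 15, 45}. Evaluating: f(1) = -19, f(-1) = -71, f(3) = 57, f(-3) = -147, f(5) = 205, f(-5) = -295, f(9) = 909, f(-9) = -999, f(15) = 3705, f(-15) = -3795, f(45) = 92205, f(-45) = -92295; none is 0, so f has no rational root and is therefore irreducible over Q (a cubic with no linear factor over a field is irreducible). For an irreducible cubic, the Galois group is A_3 or S_3 according as the discriminant disc(f) = -4a^3 - 27b^2 = -4·(25)^3 - 27·(-45)^2 = -117175 is or is not a square in Q. Here disc(f) = -117175 is not a perfect square in Q, so the Galois group of f over Q is not contained in A_3 and must be all of S_3. The splitting field has degree |S_3| = 6 over Q, so [K : Q] = 6.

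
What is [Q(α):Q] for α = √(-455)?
[Q(α):Q] = 2

[Q(α):Q] equals the degree of the minimal polynomial of α. Here α^2 = -455 and x^2 + 455 is irreducible (d = -455 is squarefree, ≠ 1, hence not a square), so deg(m_α) = 2. Thus [Q(α):Q] = 2.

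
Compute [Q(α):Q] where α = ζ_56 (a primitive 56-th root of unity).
[Q(α):Q] = 24

The minimal polynomial of ζ_56 over Q is the 56-th cyclotomic polynomial Φ_56(x), which is irreducible over Q and has degree φ(56) = 24. Hence [Q(α):Q] = φ(56) = 24.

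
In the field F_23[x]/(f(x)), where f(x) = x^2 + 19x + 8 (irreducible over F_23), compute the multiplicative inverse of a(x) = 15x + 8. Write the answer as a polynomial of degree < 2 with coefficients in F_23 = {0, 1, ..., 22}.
a(x)^(-1) ≡ 19x + 12 (mod f(x))

Since f is irreducible over F_23, F_23[x]/(f) is a field and a(x) ≠ 0 has an inverse. Apply the extended Euclidean algorithm to f(x) and a(x) in F_23[x]: f(x) = (20x + 9)·a(x) + (5). The last nonzero remainder is the constant 5 = gcd(f, a) in F_23. Back-substituting through the division chain expresses 5 = s(x)·a(x) + t(x)·f(x) with s(x) ≡ 3x + 14 (mod f), so (3x + 14)·a(x) ≡ 5 (mod f). Multiplying by 5^(-1) ≡ 14 in F_23 gives a(x)^(-1) ≡ 14·(3x + 14) ≡ 19x + 12 (mod f). Check: (15x + 8)·(19x + 12) = 9x^2 + 10x + 4 ≡ 1 (mod x^2 + 19x + 8).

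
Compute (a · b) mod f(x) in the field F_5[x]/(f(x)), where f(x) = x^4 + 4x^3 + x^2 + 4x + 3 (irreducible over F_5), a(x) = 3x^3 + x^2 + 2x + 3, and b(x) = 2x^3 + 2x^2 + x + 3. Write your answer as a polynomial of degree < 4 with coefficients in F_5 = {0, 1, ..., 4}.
a · b ≡ 4x^3 + 4x + 3 (mod f(x))

Multiply in F_5[x]: a(x)·b(x) = (3x^3 + x^2 + 2x + 3)·(2x^3 + 2x^2 + x + 3) = x^6 + 3x^5 + 4x^4 + x^2 + 4x + 4. This has degree ≥ 4, so divide by f(x) over F_5: x^6 + 3x^5 + 4x^4 + x^2 + 4x + 4 = (x^2 + 4x + 2)·(x^4 + 4x^3 + x^2 + 4x + 3) + (4x^3 + 4x + 3). Hence a·b ≡ 4x^3 + 4x + 3 (mod f). (F_5[x]/(f) is a field with 5^4 = 625 elements since f is irreducible of degree 4.)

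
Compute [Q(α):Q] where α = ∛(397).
[Q(α):Q] = 3

The minimal polynomial of α is x^3 - 397, irreducible over Q since 397 is not a perfect cube (so x^3 - 397 has no rational root). Hence [Q(α):Q] = deg(m_α) = 3.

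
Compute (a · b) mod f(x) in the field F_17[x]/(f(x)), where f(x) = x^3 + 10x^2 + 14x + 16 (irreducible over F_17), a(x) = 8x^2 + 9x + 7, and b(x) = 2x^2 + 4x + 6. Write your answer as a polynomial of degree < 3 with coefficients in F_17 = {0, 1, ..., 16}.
a · b ≡ 5x^2 + 6x (mod f(x))

Multiply in F_17[x]: a(x)·b(x) = (8x^2 + 9x + 7)·(2x^2 + 4x + 6) = 16x^4 + 16x^3 + 13x^2 + 14x + 8. This has degree ≥ 3, so divide by f(x) over F_17: 16x^4 + 16x^3 + 13x^2 + 14x + 8 = (16x + 9)·(x^3 + 10x^2 + 14x + 16) + (5x^2 + 6x). Hence a·b ≡ 5x^2 + 6x (mod f). (F_17[x]/(f) is a field with 17^3 = 4913 elements since f is irreducible of degree 3.)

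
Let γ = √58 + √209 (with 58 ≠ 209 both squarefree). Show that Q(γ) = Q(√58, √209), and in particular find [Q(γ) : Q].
[Q(γ) : Q] = 4 (equivalently, Q(γ) = Q(√58, √209))

Obviously Q(γ) ⊆ Q(√58, √209), and [Q(√58, √209):Q] = 4 (since 58, 209 are distinct squarefree integers > 1 with 12122 not a perfect square). To show equality we compute the minimal polynomial of γ. From γ = √58 + √209: γ^2 = 58 + 2√(12122) + 209 = 267 + 2√(12122), so γ^2 - 267 = 2√(12122); squaring, (γ^2 - 267)^2 = 4·12122, i.e. γ^4 - 534γ^2 + 71289 - 48488 = 0, i.e. γ^4 - 534γ^2 + 22801 = 0. So γ is a root of x^4 - 534x^2 + 22801. This polynomial is irreducible over Q: it has no rational root (each ±√58 ± √209 is irrational), and any factorization into two quadratics over Q would force √(12122) ∈ Q (pairing opposite roots) or √58, √209 ∈ Q (other pairings), all impossible. Hence [Q(γ):Q] = 4 = [Q(√58, √209):Q], so Q(γ) = Q(√58, √209).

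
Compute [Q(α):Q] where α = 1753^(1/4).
[Q(α):Q] = 4

α is a root of x^4 - 1753. By Eisenstein's criterion at the prime p = 1753 (which divides the constant term 1753 but p^2 = 3073009 does not, since 1753 is squarefree), x^4 - 1753 is irreducible over Q. Hence [Q(α):Q] = 4.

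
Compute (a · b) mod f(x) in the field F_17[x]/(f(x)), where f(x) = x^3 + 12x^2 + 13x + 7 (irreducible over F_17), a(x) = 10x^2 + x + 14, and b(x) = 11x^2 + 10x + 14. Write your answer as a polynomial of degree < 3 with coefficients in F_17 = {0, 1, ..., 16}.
a · b ≡ 3x^2 + 5x + 6 (mod f(x))

Multiply in F_17[x]: a(x)·b(x) = (10x^2 + x + 14)·(11x^2 + 10x + 14) = 8x^4 + 9x^3 + 15x^2 + x + 9. This has degree ≥ 3, so divide by f(x) over F_17: 8x^4 + 9x^3 + 15x^2 + x + 9 = (8x + 15)·(x^3 + 12x^2 + 13x + 7) + (3x^2 + 5x + 6). Hence a·b ≡ 3x^2 + 5x + 6 (mod f). (F_17[x]/(f) is a field with 17^3 = 4913 elements since f is irreducible of degree 3.)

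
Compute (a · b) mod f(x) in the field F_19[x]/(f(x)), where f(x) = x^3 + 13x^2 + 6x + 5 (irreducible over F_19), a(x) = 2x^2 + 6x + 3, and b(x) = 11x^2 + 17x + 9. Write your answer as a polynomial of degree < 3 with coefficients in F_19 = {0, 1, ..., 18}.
a · b ≡ 7x^2 + 9x + 7 (mod f(x))

Multiply in F_19[x]: a(x)·b(x) = (2x^2 + 6x + 3)·(11x^2 + 17x + 9) = 3x^4 + 5x^3 + x^2 + 10x + 8. This has degree ≥ 3, so divide by f(x) over F_19: 3x^4 + 5x^3 + x^2 + 10x + 8 = (3x + 4)·(x^3 + 13x^2 + 6x + 5) + (7x^2 + 9x + 7). Hence a·b ≡ 7x^2 + 9x + 7 (mod f). (F_19[x]/(f) is a field with 19^3 = 6859 elements since f is irreducible of degree 3.)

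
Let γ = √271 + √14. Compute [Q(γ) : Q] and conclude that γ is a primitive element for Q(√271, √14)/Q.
[Q(γ) : Q] = 4 (equivalently, Q(γ) = Q(√271, √14))

Obviously Q(γ) ⊆ Q(√271, √14), and [Q(√271, √14):Q] = 4 (since 271, 14 are distinct squarefree integers > 1 with 3794 not a perfect square). To show equality we compute the minimal polynomial of γ. From γ = √271 + √14: γ^2 = 271 + 2√(3794) + 14 = 285 + 2√(3794), so γ^2 - 285 = 2√(3794); squaring, (γ^2 - 285)^2 = 4·3794, i.e. γ^4 - 570γ^2 + 81225 - 15176 = 0, i.e. γ^4 - 570γ^2 + 66049 = 0. So γ is a root of x^4 - 570x^2 + 66049. This polynomial is irreducible over Q: it has no rational root (each ±√271 ± √14 is irrational), and any factorization into two quadratics over Q would force √(3794) ∈ Q (pairing opposite roots) or √271, √14 ∈ Q (other pairings), all impossible. Hence [Q(γ):Q] = 4 = [Q(√271, √14):Q], so Q(γ) = Q(√271, √14).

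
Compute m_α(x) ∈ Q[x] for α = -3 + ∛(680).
m_α(x) = x^3 + 9x^2 + 27x - 653

Set β = α + 3 = ∛(680), so β^3 = 680. Then (α + 3)^3 - 680 = 0, i.e. α is a root of g(x) = (x + 3)^3 - 680 = x^3 + 9x^2 + 27x - 653. Since g(x) = h(x + 3) where h(x) = x^3 - 680, and h is irreducible over Q (because 680 is not a perfect cube, so h has no rational root, and a monic cubic with no rational root is irreducible), g is also irreducible (irreducibility is preserved under the substitution x → x + 3). Hence m_α(x) = x^3 + 9x^2 + 27x - 653.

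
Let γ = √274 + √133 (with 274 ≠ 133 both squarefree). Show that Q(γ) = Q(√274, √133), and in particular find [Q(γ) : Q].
[Q(γ) : Q] = 4 (equivalently, Q(γ) = Q(√274, √133))

Obviously Q(γ) ⊆ Q(√274, √133), and [Q(√274, √133):Q] = 4 (since 274, 133 are distinct squarefree integers > 1 with 36442 not a perfect square). To show equality we compute the minimal polynomial of γ. From γ = √274 + √133: γ^2 = 274 + 2√(36442) + 133 = 407 + 2√(36442), so γ^2 - 407 = 2√(36442); squaring, (γ^2 - 407)^2 = 4·36442, i.e. γ^4 - 814γ^2 + 165649 - 145768 = 0, i.e. γ^4 - 814γ^2 + 19881 = 0. So γ is a root of x^4 - 814x^2 + 19881. This polynomial is irreducible over Q: it has no rational root (each ±√274 ± √133 is irrational), and any factorization into two quadratics over Q would force √(36442) ∈ Q (pairing opposite roots) or √274, √133 ∈ Q (other pairings), all impossible. Hence [Q(γ):Q] = 4 = [Q(√274, √133):Q], so Q(γ) = Q(√274, √133).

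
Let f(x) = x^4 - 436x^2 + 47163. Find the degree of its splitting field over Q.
[K : Q] = 4

Solving the quadratic in x^2: x^2 = (436 ± √(436^2 - 4·47163))/2 = (436 ± √1444)/2 = (436 ± 38)/2, giving x^2 = 237 or x^2 = 199. So f(x) = (x^2 - 237)(x^2 - 199) and the roots of f are ±√237, ±√199. Hence the splitting field is K = Q(√237, √199). Since 237 and 199 are distinct squarefree integers > 1, their product 47163 is not a perfect square, so √199 ∉ Q(√237). By the tower law [K:Q] = [Q(√237,√199):Q(√237)] · [Q(√237):Q] = 2 · 2 = 4.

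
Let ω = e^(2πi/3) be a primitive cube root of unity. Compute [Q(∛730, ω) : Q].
[Q(∛730, ω) : Q] = 6

[Q(∛730):Q] = 3 (min poly x^3 - 730, irreducible since 730 is not a perfect cube). [Q(ω):Q] = 2 (min poly x^2 + x + 1). Since Q(∛730) ⊂ R and ω ∉ R, we have ω ∉ Q(∛730), so x^2 + x + 1 remains irreducible over Q(∛730) and [Q(∛730, ω) : Q(∛730)] = 2. By the tower law, [Q(∛730, ω) : Q] = 3 · 2 = 6. (In fact Q(∛730, ω) is the splitting field of x^3 - 730 over Q.)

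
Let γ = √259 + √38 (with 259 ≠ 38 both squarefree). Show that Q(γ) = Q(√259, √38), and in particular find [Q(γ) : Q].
[Q(γ) : Q] = 4 (equivalently, Q(γ) = Q(√259, √38))

Obviously Q(γ) ⊆ Q(√259, √38), and [Q(√259, √38):Q] = 4 (since 259, 38 are distinct squarefree integers > 1 with 9842 not a perfect square). To show equality we compute the minimal polynomial of γ. From γ = √259 + √38: γ^2 = 259 + 2√(9842) + 38 = 297 + 2√(9842), so γ^2 - 297 = 2√(9842); squaring, (γ^2 - 297)^2 = 4·9842, i.e. γ^4 - 594γ^2 + 88209 - 39368 = 0, i.e. γ^4 - 594γ^2 + 48841 = 0. So γ is a root of x^4 - 594x^2 + 48841. This polynomial is irreducible over Q: it has no rational root (each ±√259 ± √38 is irrational), and any factorization into two quadratics over Q would force √(9842) ∈ Q (pairing opposite roots) or √259, √38 ∈ Q (other pairings), all impossible. Hence [Q(γ):Q] = 4 = [Q(√259, √38):Q], so Q(γ) = Q(√259, √38).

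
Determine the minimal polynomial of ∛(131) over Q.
m_α(x) = x^3 - 131

α satisfies α^3 = 131, so x^3 - 131 annihilates α. By the rational root test, a rational root p/q (in lowest terms) of x^3 - 131 would satisfy p^3 = 131 q^3, forcing q = 1 and p^3 = 131; but 131 is not a perfect cube, contradiction. A monic cubic over Q with no rational root is irreducible (any nontrivial factorization would include a linear factor). Hence x^3 - 131 is the minimal polynomial of α, and in particular [Q(α):Q] = 3.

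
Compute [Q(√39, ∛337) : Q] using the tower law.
[Q(√39, ∛337) : Q] = 6

Let L = Q(√39, ∛337). Since Q(√39) ⊂ L and [Q(√39):Q] = 2, the tower law gives 2 | [L:Q]. Likewise Q(∛337) ⊂ L with [Q(∛337):Q] = 3 (because 337 is not a perfect cube), so 3 | [L:Q]. As gcd(2,3) = 1, [L:Q] is divisible by 6. Conversely L is generated over Q by √39 and ∛337, so [L:Q] ≤ 2·3 = 6. Therefore [Q(√39, ∛337) : Q] = 6.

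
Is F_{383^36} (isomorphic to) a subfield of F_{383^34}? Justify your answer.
No: F_{383^36} is not a subfield of F_{383^34}

F_{p^m} embeds in F_{p^n} iff m | n. Here 36 ∤ 34 (since 34 = 0·36 + 34 with remainder 34 ≠ 0), so F_{383^36} is not a subfield of F_{383^34}. Equivalently: if it were, the tower law would give 36 = [F_{383^36}:F_383] dividing [F_{383^34}:F_383] = 34, contradiction.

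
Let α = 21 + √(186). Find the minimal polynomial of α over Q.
m_α(x) = x^2 - 42x + 255

From α - 21 = √(186), squaring gives (α - 21)^2 = 186, i.e. α^2 - 42α + 441 = 186, so α^2 - 42α + 255 = 0. The discriminant of x^2 - 42x + 255 is (-42)^2 - 4·(255) = 1764 - 1020 = 744, and 4·(186) is not a perfect square in Q since 186 is squarefree and ≠ 1. Hence x^2 - 42x + 255 is irreducible over Q and is the minimal polynomial of α.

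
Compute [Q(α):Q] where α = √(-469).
[Q(α):Q] = 2

[Q(α):Q] equals the degree of the minimal polynomial of α. Here α^2 = -469 and x^2 + 469 is irreducible (d = -469 is squarefree, ≠ 1, hence not a square), so deg(m_α) = 2. Thus [Q(α):Q] = 2.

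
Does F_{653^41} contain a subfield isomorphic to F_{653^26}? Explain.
No: F_{653^26} is not a subfield of F_{653^41}

F_{p^m} embeds in F_{p^n} iff m | n. Here 26 ∤ 41 (since 41 = 1·26 + 15 with remainder 15 ≠ 0), so F_{653^26} is not a subfield of F_{653^41}. Equivalently: if it were, the tower law would give 26 = [F_{653^26}:F_653] dividing [F_{653^41}:F_653] = 41, contradiction.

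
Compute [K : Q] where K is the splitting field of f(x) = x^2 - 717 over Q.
[K : Q] = 2

f(x) = x^2 - 717 factors as (x - √717)(x + √717). The splitting field is K = Q(√717). Since 717 is squarefree and > 1, it is not a perfect square, so x^2 - 717 is irreducible over Q and [Q(√717) : Q] = 2. Hence [K : Q] = 2.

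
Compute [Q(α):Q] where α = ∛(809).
[Q(α):Q] = 3

The minimal polynomial of α is x^3 - 809, irreducible over Q since 809 is not a perfect cube (so x^3 - 809 has no rational root). Hence [Q(α):Q] = deg(m_α) = 3.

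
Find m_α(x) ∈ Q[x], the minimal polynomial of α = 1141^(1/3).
m_α(x) = x^3 - 1141

α satisfies α^3 = 1141, so x^3 - 1141 annihilates α. By the rational root test, a rational root p/q (in lowest terms) of x^3 - 1141 would satisfy p^3 = 1141 q^3, forcing q = 1 and p^3 = 1141; but 1141 is not a perfect cube, contradiction. A monic cubic over Q with no rational root is irreducible (any nontrivial factorization would include a linear factor). Hence x^3 - 1141 is the minimal polynomial of α, and in particular [Q(α):Q] = 3.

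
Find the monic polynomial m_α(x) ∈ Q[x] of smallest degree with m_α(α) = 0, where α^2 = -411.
m_α(x) = x^2 + 411

α satisfies α^2 + 411 = 0, so x^2 + 411 annihilates α. Since d = -411 is squarefree and ≠ 1, it is not a perfect square in Q, so x^2 + 411 has no rational root and is therefore irreducible over Q (a degree-2 polynomial over a field is irreducible iff it has no root). Hence m_α(x) = x^2 + 411.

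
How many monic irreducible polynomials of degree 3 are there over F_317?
There are 10618232 monic irreducible polynomials of degree 3 over F_317

Each element of F_{317^3} that lies in no proper subfield is a root of exactly one monic irreducible of degree 3 over F_317, and each such polynomial has 3 distinct roots in F_{317^3}. By Möbius inversion the count is N_317(3) = (1/3) Σ_{d|3} μ(3/d) · 317^d = (1/3)(μ(3)·317^1 + μ(1)·317^3) = 31854696/3 = 10618232.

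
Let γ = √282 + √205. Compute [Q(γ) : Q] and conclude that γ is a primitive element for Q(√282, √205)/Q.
[Q(γ) : Q] = 4 (equivalently, Q(γ) = Q(√282, √205))

Obviously Q(γ) ⊆ Q(√282, √205), and [Q(√282, √205):Q] = 4 (since 282, 205 are distinct squarefree integers > 1 with 57810 not a perfect square). To show equality we compute the minimal polynomial of γ. From γ = √282 + √205: γ^2 = 282 + 2√(57810) + 205 = 487 + 2√(57810), so γ^2 - 487 = 2√(57810); squaring, (γ^2 - 487)^2 = 4·57810, i.e. γ^4 - 974γ^2 + 237169 - 231240 = 0, i.e. γ^4 - 974γ^2 + 5929 = 0. So γ is a root of x^4 - 974x^2 + 5929. This polynomial is irreducible over Q: it has no rational root (each ±√282 ± √205 is irrational), and any factorization into two quadratics over Q would force √(57810) ∈ Q (pairing opposite roots) or √282, √205 ∈ Q (other pairings), all impossible. Hence [Q(γ):Q] = 4 = [Q(√282, √205):Q], so Q(γ) = Q(√282, √205).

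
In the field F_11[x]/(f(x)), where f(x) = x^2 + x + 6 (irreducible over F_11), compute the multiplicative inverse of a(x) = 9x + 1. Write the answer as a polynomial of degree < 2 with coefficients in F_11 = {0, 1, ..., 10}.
a(x)^(-1) ≡ 7x + 5 (mod f(x))

Since f is irreducible over F_11, F_11[x]/(f) is a field and a(x) ≠ 0 has an inverse. Apply the extended Euclidean algorithm to f(x) and a(x) in F_11[x]: f(x) = (5x + 2)·a(x) + (4). The last nonzero remainder is the constant 4 = gcd(f, a) in F_11. Back-substituting through the division chain expresses 4 = s(x)·a(x) + t(x)·f(x) with s(x) ≡ 6x + 9 (mod f), so (6x + 9)·a(x) ≡ 4 (mod f). Multiplying by 4^(-1) ≡ 3 in F_11 gives a(x)^(-1) ≡ 3·(6x + 9) ≡ 7x + 5 (mod f). Check: (9x + 1)·(7x + 5) = 8x^2 + 8x + 5 ≡ 1 (mod x^2 + x + 6).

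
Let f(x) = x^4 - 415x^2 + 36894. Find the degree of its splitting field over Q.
[K : Q] = 4

Solving the quadratic in x^2: x^2 = (415 ± √(415^2 - 4·36894))/2 = (415 ± √24649)/2 = (415 ± 157)/2, giving x^2 = 129 or x^2 = 286. So f(x) = (x^2 - 129)(x^2 - 286) and the roots of f are ±√129, ±√286. Hence the splitting field is K = Q(√129, √286). Since 129 and 286 are distinct squarefree integers > 1, their product 36894 is not a perfect square, so √286 ∉ Q(√129). By the tower law [K:Q] = [Q(√129,√286):Q(√129)] · [Q(√129):Q] = 2 · 2 = 4.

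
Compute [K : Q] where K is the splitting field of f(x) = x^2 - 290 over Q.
[K : Q] = 2

f(x) = x^2 - 290 factors as (x - √290)(x + √290). The splitting field is K = Q(√290). Since 290 is squarefree and > 1, it is not a perfect square, so x^2 - 290 is irreducible over Q and [Q(√290) : Q] = 2. Hence [K : Q] = 2.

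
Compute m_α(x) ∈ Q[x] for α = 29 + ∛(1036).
m_α(x) = x^3 - 87x^2 + 2523x - 25425

Set β = α - 29 = ∛(1036), so β^3 = 1036. Then (α - 29)^3 - 1036 = 0, i.e. α is a root of g(x) = (x - 29)^3 - 1036 = x^3 - 87x^2 + 2523x - 25425. Since g(x) = h(x - 29) where h(x) = x^3 - 1036, and h is irreducible over Q (because 1036 is not a perfect cube, so h has no rational root, and a monic cubic with no rational root is irreducible), g is also irreducible (irreducibility is preserved under the substitution x → x - 29). Hence m_α(x) = x^3 - 87x^2 + 2523x - 25425.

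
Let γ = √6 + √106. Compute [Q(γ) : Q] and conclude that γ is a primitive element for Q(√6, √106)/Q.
[Q(γ) : Q] = 4 (equivalently, Q(γ) = Q(√6, √106))

Obviously Q(γ) ⊆ Q(√6, √106), and [Q(√6, √106):Q] = 4 (since 6, 106 are distinct squarefree integers > 1 with 636 not a perfect square). To show equality we compute the minimal polynomial of γ. From γ = √6 + √106: γ^2 = 6 + 2√(636) + 106 = 112 + 2√(636), so γ^2 - 112 = 2√(636); squaring, (γ^2 - 112)^2 = 4·636, i.e. γ^4 - 224γ^2 + 12544 - 2544 = 0, i.e. γ^4 - 224γ^2 + 10000 = 0. So γ is a root of x^4 - 224x^2 + 10000. This polynomial is irreducible over Q: it has no rational root (each ±√6 ± √106 is irrational), and any factorization into two quadratics over Q would force √(636) ∈ Q (pairing opposite roots) or √6, √106 ∈ Q (other pairings), all impossible. Hence [Q(γ):Q] = 4 = [Q(√6, √106):Q], so Q(γ) = Q(√6, √106).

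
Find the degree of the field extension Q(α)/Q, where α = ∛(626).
[Q(α):Q] = 3

The minimal polynomial of α is x^3 - 626, irreducible over Q since 626 is not a perfect cube (so x^3 - 626 has no rational root). Hence [Q(α):Q] = deg(m_α) = 3.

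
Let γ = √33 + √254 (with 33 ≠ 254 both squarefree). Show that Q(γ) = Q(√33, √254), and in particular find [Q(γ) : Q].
[Q(γ) : Q] = 4 (equivalently, Q(γ) = Q(√33, √254))

Obviously Q(γ) ⊆ Q(√33, √254), and [Q(√33, √254):Q] = 4 (since 33, 254 are distinct squarefree integers > 1 with 8382 not a perfect square). To show equality we compute the minimal polynomial of γ. From γ = √33 + √254: γ^2 = 33 + 2√(8382) + 254 = 287 + 2√(8382), so γ^2 - 287 = 2√(8382); squaring, (γ^2 - 287)^2 = 4·8382, i.e. γ^4 - 574γ^2 + 82369 - 33528 = 0, i.e. γ^4 - 574γ^2 + 48841 = 0. So γ is a root of x^4 - 574x^2 + 48841. This polynomial is irreducible over Q: it has no rational root (each ±√33 ± √254 is irrational), and any factorization into two quadratics over Q would force √(8382) ∈ Q (pairing opposite roots) or √33, √254 ∈ Q (other pairings), all impossible. Hence [Q(γ):Q] = 4 = [Q(√33, √254):Q], so Q(γ) = Q(√33, √254).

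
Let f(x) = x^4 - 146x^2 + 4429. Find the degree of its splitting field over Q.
[K : Q] = 4

Solving the quadratic in x^2: x^2 = (146 ± √(146^2 - 4·4429))/2 = (146 ± √3600)/2 = (146 ± 60)/2, giving x^2 = 103 or x^2 = 43. So f(x) = (x^2 - 103)(x^2 - 43) and the roots of f are ±√103, ±√43. Hence the splitting field is K = Q(√103, √43). Since 103 and 43 are distinct squarefree integers > 1, their product 4429 is not a perfect square, so √43 ∉ Q(√103). By the tower law [K:Q] = [Q(√103,√43):Q(√103)] · [Q(√103):Q] = 2 · 2 = 4.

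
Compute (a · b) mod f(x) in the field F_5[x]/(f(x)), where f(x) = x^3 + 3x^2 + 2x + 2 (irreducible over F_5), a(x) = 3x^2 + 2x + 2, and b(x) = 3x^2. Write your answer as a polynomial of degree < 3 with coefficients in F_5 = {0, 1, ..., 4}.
a · b ≡ x^2 + 4x + 2 (mod f(x))

Multiply in F_5[x]: a(x)·b(x) = (3x^2 + 2x + 2)·(3x^2) = 4x^4 + x^3 + x^2. This has degree ≥ 3, so divide by f(x) over F_5: 4x^4 + x^3 + x^2 = (4x + 4)·(x^3 + 3x^2 + 2x + 2) + (x^2 + 4x + 2). Hence a·b ≡ x^2 + 4x + 2 (mod f). (F_5[x]/(f) is a field with 5^3 = 125 elements since f is irreducible of degree 3.)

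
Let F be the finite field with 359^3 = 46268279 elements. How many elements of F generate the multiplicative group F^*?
There are φ(46268278) = 19147104 primitive elements

F_q^* is cyclic of order q - 1 = 46268278. A cyclic group of order m has exactly φ(m) generators. Here m = 46268278 = 2 · 7 · 37 · 179 · 499, so the number of primitive elements is φ(46268278) = 19147104.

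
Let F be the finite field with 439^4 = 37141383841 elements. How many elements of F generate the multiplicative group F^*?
There are φ(37141383840) = 8813445120 primitive elements

F_q^* is cyclic of order q - 1 = 37141383840. A cyclic group of order m has exactly φ(m) generators. Here m = 37141383840 = 2^5 · 3 · 5 · 11 · 73 · 173 · 557, so the number of primitive elements is φ(37141383840) = 8813445120.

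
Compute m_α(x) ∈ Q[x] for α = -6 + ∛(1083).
m_α(x) = x^3 + 18x^2 + 108x - 867

Set β = α + 6 = ∛(1083), so β^3 = 1083. Then (α + 6)^3 - 1083 = 0, i.e. α is a root of g(x) = (x + 6)^3 - 1083 = x^3 + 18x^2 + 108x - 867. Since g(x) = h(x + 6) where h(x) = x^3 - 1083, and h is irreducible over Q (because 1083 is not a perfect cube, so h has no rational root, and a monic cubic with no rational root is irreducible), g is also irreducible (irreducibility is preserved under the substitution x → x + 6). Hence m_α(x) = x^3 + 18x^2 + 108x - 867.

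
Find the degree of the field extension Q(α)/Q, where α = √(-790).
[Q(α):Q] = 2

[Q(α):Q] equals the degree of the minimal polynomial of α. Here α^2 = -790 and x^2 + 790 is irreducible (d = -790 is squarefree, ≠ 1, hence not a square), so deg(m_α) = 2. Thus [Q(α):Q] = 2.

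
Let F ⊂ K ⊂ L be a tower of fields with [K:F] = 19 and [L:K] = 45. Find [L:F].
[L:F] = 855

The tower law says that for any tower of field extensions F ⊂ K ⊂ L with finite degrees, [L:F] = [L:K] · [K:F]. Here this gives [L:F] = 45 · 19 = 855.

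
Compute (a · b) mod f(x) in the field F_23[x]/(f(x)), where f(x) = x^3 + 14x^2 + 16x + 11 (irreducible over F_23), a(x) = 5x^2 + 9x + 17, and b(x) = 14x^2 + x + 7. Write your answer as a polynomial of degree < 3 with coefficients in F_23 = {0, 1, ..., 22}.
a · b ≡ 8x^2 + 14x + 5 (mod f(x))

Multiply in F_23[x]: a(x)·b(x) = (5x^2 + 9x + 17)·(14x^2 + x + 7) = x^4 + 16x^3 + 6x^2 + 11x + 4. This has degree ≥ 3, so divide by f(x) over F_23: x^4 + 16x^3 + 6x^2 + 11x + 4 = (x + 2)·(x^3 + 14x^2 + 16x + 11) + (8x^2 + 14x + 5). Hence a·b ≡ 8x^2 + 14x + 5 (mod f). (F_23[x]/(f) is a field with 23^3 = 12167 elements since f is irreducible of degree 3.)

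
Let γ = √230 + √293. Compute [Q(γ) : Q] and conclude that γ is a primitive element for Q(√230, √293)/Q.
[Q(γ) : Q] = 4 (equivalently, Q(γ) = Q(√230, √293))

Obviously Q(γ) ⊆ Q(√230, √293), and [Q(√230, √293):Q] = 4 (since 230, 293 are distinct squarefree integers > 1 with 67390 not a perfect square). To show equality we compute the minimal polynomial of γ. From γ = √230 + √293: γ^2 = 230 + 2√(67390) + 293 = 523 + 2√(67390), so γ^2 - 523 = 2√(67390); squaring, (γ^2 - 523)^2 = 4·67390, i.e. γ^4 - 1046γ^2 + 273529 - 269560 = 0, i.e. γ^4 - 1046γ^2 + 3969 = 0. So γ is a root of x^4 - 1046x^2 + 3969. This polynomial is irreducible over Q: it has no rational root (each ±√230 ± √293 is irrational), and any factorization into two quadratics over Q would force √(67390) ∈ Q (pairing opposite roots) or √230, √293 ∈ Q (other pairings), all impossible. Hence [Q(γ):Q] = 4 = [Q(√230, √293):Q], so Q(γ) = Q(√230, √293).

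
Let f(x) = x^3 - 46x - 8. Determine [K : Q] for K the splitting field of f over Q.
[K : Q] = 6

By the rational root test, any rational root of the monic integer polynomial f(x) = x^3 - 46x - 8 must be an integer dividing the constant term -8, i.e. one of ±{1, 2, 4, 8}. Evaluating: f(1) = -53, f(-1) = 37, f(2) = -92, f(-2) = 76, f(4) = -128, f(-4) = 112, f(8) = 136, f(-8) = -152; none is 0, so f has no rational root and is therefore irreducible over Q (a cubic with no linear factor over a field is irreducible). For an irreducible cubic, the Galois group is A_3 or S_3 according as the discriminant disc(f) = -4a^3 - 27b^2 = -4·(-46)^3 - 27·(-8)^2 = 387616 is or is not a square in Q. Here disc(f) = 387616 is not a perfect square in Q, so the Galois group of f over Q is not contained in A_3 and must be all of S_3. The splitting field has degree |S_3| = 6 over Q, so [K : Q] = 6.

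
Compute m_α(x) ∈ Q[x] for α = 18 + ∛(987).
m_α(x) = x^3 - 54x^2 + 972x - 6819

Set β = α - 18 = ∛(987), so β^3 = 987. Then (α - 18)^3 - 987 = 0, i.e. α is a root of g(x) = (x - 18)^3 - 987 = x^3 - 54x^2 + 972x - 6819. Since g(x) = h(x - 18) where h(x) = x^3 - 987, and h is irreducible over Q (because 987 is not a perfect cube, so h has no rational root, and a monic cubic with no rational root is irreducible), g is also irreducible (irreducibility is preserved under the substitution x → x - 18). Hence m_α(x) = x^3 - 54x^2 + 972x - 6819.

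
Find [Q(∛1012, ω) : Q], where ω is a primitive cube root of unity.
[Q(∛1012, ω) : Q] = 6

[Q(∛1012):Q] = 3 (min poly x^3 - 1012, irreducible since 1012 is not a perfect cube). [Q(ω):Q] = 2 (min poly x^2 + x + 1). Since Q(∛1012) ⊂ R and ω ∉ R, we have ω ∉ Q(∛1012), so x^2 + x + 1 remains irreducible over Q(∛1012) and [Q(∛1012, ω) : Q(∛1012)] = 2. By the tower law, [Q(∛1012, ω) : Q] = 3 · 2 = 6. (In fact Q(∛1012, ω) is the splitting field of x^3 - 1012 over Q.)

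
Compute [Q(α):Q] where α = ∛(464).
[Q(α):Q] = 3

The minimal polynomial of α is x^3 - 464, irreducible over Q since 464 is not a perfect cube (so x^3 - 464 has no rational root). Hence [Q(α):Q] = deg(m_α) = 3.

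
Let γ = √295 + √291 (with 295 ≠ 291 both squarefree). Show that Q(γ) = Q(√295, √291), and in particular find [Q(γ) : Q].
[Q(γ) : Q] = 4 (equivalently, Q(γ) = Q(√295, √291))

Obviously Q(γ) ⊆ Q(√295, √291), and [Q(√295, √291):Q] = 4 (since 295, 291 are distinct squarefree integers > 1 with 85845 not a perfect square). To show equality we compute the minimal polynomial of γ. From γ = √295 + √291: γ^2 = 295 + 2√(85845) + 291 = 586 + 2√(85845), so γ^2 - 586 = 2√(85845); squaring, (γ^2 - 586)^2 = 4·85845, i.e. γ^4 - 1172γ^2 + 343396 - 343380 = 0, i.e. γ^4 - 1172γ^2 + 16 = 0. So γ is a root of x^4 - 1172x^2 + 16. This polynomial is irreducible over Q: it has no rational root (each ±√295 ± √291 is irrational), and any factorization into two quadratics over Q would force √(85845) ∈ Q (pairing opposite roots) or √295, √291 ∈ Q (other pairings), all impossible. Hence [Q(γ):Q] = 4 = [Q(√295, √291):Q], so Q(γ) = Q(√295, √291).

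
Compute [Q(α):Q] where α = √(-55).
[Q(α):Q] = 2

[Q(α):Q] equals the degree of the minimal polynomial of α. Here α^2 = -55 and x^2 + 55 is irreducible (d = -55 is squarefree, ≠ 1, hence not a square), so deg(m_α) = 2. Thus [Q(α):Q] = 2.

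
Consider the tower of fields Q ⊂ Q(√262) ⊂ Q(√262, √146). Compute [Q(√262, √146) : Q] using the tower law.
[Q(√262, √146) : Q] = 4

[Q(√262):Q] = 2 (min poly x^2 - 262, irreducible since 262 is squarefree > 1). For the top step, suppose √146 ∈ Q(√262), say √146 = c + d√262 with c, d ∈ Q. Squaring: 146 = c^2 + 262d^2 + 2cd√262. Since √262 ∉ Q this forces 2cd = 0. If d = 0 then √146 = c ∈ Q, contradicting 146 squarefree > 1. If c = 0 then 146 = 262d^2, so 262·146 = (262d)^2 is a perfect square in Q — but 262·146 = 38252 is not a perfect square (since 262 and 146 are distinct squarefree integers). Contradiction. Hence √146 ∉ Q(√262), so x^2 - 146 stays irreducible over Q(√262) and [Q(√262, √146) : Q(√262)] = 2. By the tower law, [Q(√262, √146) : Q] = 2 · 2 = 4.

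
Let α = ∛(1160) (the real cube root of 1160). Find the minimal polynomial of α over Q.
m_α(x) = x^3 - 1160

α satisfies α^3 = 1160, so x^3 - 1160 annihilates α. By the rational root test, a rational root p/q (in lowest terms) of x^3 - 1160 would satisfy p^3 = 1160 q^3, forcing q = 1 and p^3 = 1160; but 1160 is not a perfect cube, contradiction. A monic cubic over Q with no rational root is irreducible (any nontrivial factorization would include a linear factor). Hence x^3 - 1160 is the minimal polynomial of α, and in particular [Q(α):Q] = 3.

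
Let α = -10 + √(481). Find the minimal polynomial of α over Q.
m_α(x) = x^2 + 20x - 381

From α + 10 = √(481), squaring gives (α + 10)^2 = 481, i.e. α^2 + 20α + 100 = 481, so α^2 + 20α - 381 = 0. The discriminant of x^2 + 20x - 381 is (20)^2 - 4·(-381) = 400 + 1524 = 1924, and 4·(481) is not a perfect square in Q since 481 is squarefree and ≠ 1. Hence x^2 + 20x - 381 is irreducible over Q and is the minimal polynomial of α.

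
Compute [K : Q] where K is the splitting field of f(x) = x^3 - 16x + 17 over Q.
[K : Q] = 6

By the rational root test, any rational root of the monic integer polynomial f(x) = x^3 - 16x + 17 must be an integer dividing the constant term 17, i.e. one of ±{1, 17}. Evaluating: f(1) = 2, f(-1) = 32, f(17) = 4658, f(-17) = -4624; none is 0, so f has no rational root and is therefore irreducible over Q (a cubic with no linear factor over a field is irreducible). For an irreducible cubic, the Galois group is A_3 or S_3 according as the discriminant disc(f) = -4a^3 - 27b^2 = -4·(-16)^3 - 27·(17)^2 = 8581 is or is not a square in Q. Here disc(f) = 8581 is not a perfect square in Q, so the Galois group of f over Q is not contained in A_3 and must be all of S_3. The splitting field has degree |S_3| = 6 over Q, so [K : Q] = 6.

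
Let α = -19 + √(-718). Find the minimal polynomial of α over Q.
m_α(x) = x^2 + 38x + 1079

From α + 19 = √(-718), squaring gives (α + 19)^2 = -718, i.e. α^2 + 38α + 361 = -718, so α^2 + 38α + 1079 = 0. The discriminant of x^2 + 38x + 1079 is (38)^2 - 4·(1079) = 1444 - 4316 = -2872, and 4·(-718) is not a perfect square in Q since -718 is squarefree and ≠ 1. Hence x^2 + 38x + 1079 is irreducible over Q and is the minimal polynomial of α.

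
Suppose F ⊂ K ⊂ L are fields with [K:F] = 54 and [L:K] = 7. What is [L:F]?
[L:F] = 378

The tower law says that for any tower of field extensions F ⊂ K ⊂ L with finite degrees, [L:F] = [L:K] · [K:F]. Here this gives [L:F] = 7 · 54 = 378.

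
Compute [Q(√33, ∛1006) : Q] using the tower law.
[Q(√33, ∛1006) : Q] = 6

Let L = Q(√33, ∛1006). Since Q(√33) ⊂ L and [Q(√33):Q] = 2, the tower law gives 2 | [L:Q]. Likewise Q(∛1006) ⊂ L with [Q(∛1006):Q] = 3 (because 1006 is not a perfect cube), so 3 | [L:Q]. As gcd(2,3) = 1, [L:Q] is divisible by 6. Conversely L is generated over Q by √33 and ∛1006, so [L:Q] ≤ 2·3 = 6. Therefore [Q(√33, ∛1006) : Q] = 6.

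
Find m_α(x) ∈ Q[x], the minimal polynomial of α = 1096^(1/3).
m_α(x) = x^3 - 1096

α satisfies α^3 = 1096, so x^3 - 1096 annihilates α. By the rational root test, a rational root p/q (in lowest terms) of x^3 - 1096 would satisfy p^3 = 1096 q^3, forcing q = 1 and p^3 = 1096; but 1096 is not a perfect cube, contradiction. A monic cubic over Q with no rational root is irreducible (any nontrivial factorization would include a linear factor). Hence x^3 - 1096 is the minimal polynomial of α, and in particular [Q(α):Q] = 3.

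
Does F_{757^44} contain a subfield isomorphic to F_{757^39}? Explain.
No: F_{757^39} is not a subfield of F_{757^44}

F_{p^m} embeds in F_{p^n} iff m | n. Here 39 ∤ 44 (since 44 = 1·39 + 5 with remainder 5 ≠ 0), so F_{757^39} is not a subfield of F_{757^44}. Equivalently: if it were, the tower law would give 39 = [F_{757^39}:F_757] dividing [F_{757^44}:F_757] = 44, contradiction.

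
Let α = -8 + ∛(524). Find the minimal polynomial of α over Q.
m_α(x) = x^3 + 24x^2 + 192x - 12

Set β = α + 8 = ∛(524), so β^3 = 524. Then (α + 8)^3 - 524 = 0, i.e. α is a root of g(x) = (x + 8)^3 - 524 = x^3 + 24x^2 + 192x - 12. Since g(x) = h(x + 8) where h(x) = x^3 - 524, and h is irreducible over Q (because 524 is not a perfect cube, so h has no rational root, and a monic cubic with no rational root is irreducible), g is also irreducible (irreducibility is preserved under the substitution x → x + 8). Hence m_α(x) = x^3 + 24x^2 + 192x - 12.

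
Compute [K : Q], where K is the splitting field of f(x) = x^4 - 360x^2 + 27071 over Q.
[K : Q] = 4

Solving the quadratic in x^2: x^2 = (360 ± √(360^2 - 4·27071))/2 = (360 ± √21316)/2 = (360 ± 146)/2, giving x^2 = 107 or x^2 = 253. So f(x) = (x^2 - 107)(x^2 - 253) and the roots of f are ±√107, ±√253. Hence the splitting field is K = Q(√107, √253). Since 107 and 253 are distinct squarefree integers > 1, their product 27071 is not a perfect square, so √253 ∉ Q(√107). By the tower law [K:Q] = [Q(√107,√253):Q(√107)] · [Q(√107):Q] = 2 · 2 = 4.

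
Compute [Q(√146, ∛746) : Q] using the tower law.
[Q(√146, ∛746) : Q] = 6

Let L = Q(√146, ∛746). Since Q(√146) ⊂ L and [Q(√146):Q] = 2, the tower law gives 2 | [L:Q]. Likewise Q(∛746) ⊂ L with [Q(∛746):Q] = 3 (because 746 is not a perfect cube), so 3 | [L:Q]. As gcd(2,3) = 1, [L:Q] is divisible by 6. Conversely L is generated over Q by √146 and ∛746, so [L:Q] ≤ 2·3 = 6. Therefore [Q(√146, ∛746) : Q] = 6.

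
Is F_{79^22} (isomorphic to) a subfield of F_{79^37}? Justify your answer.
No: F_{79^22} is not a subfield of F_{79^37}

F_{p^m} embeds in F_{p^n} iff m | n. Here 22 ∤ 37 (since 37 = 1·22 + 15 with remainder 15 ≠ 0), so F_{79^22} is not a subfield of F_{79^37}. Equivalently: if it were, the tower law would give 22 = [F_{79^22}:F_79] dividing [F_{79^37}:F_79] = 37, contradiction.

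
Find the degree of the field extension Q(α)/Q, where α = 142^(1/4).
[Q(α):Q] = 4

α is a root of x^4 - 142. By Eisenstein's criterion at the prime p = 2 (which divides the constant term 142 but p^2 = 4 does not, since 142 is squarefree), x^4 - 142 is irreducible over Q. Hence [Q(α):Q] = 4.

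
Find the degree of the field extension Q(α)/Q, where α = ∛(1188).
[Q(α):Q] = 3

The minimal polynomial of α is x^3 - 1188, irreducible over Q since 1188 is not a perfect cube (so x^3 - 1188 has no rational root). Hence [Q(α):Q] = deg(m_α) = 3.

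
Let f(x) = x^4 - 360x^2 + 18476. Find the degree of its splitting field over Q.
[K : Q] = 4

Solving the quadratic in x^2: x^2 = (360 ± √(360^2 - 4·18476))/2 = (360 ± √55696)/2 = (360 ± 236)/2, giving x^2 = 298 or x^2 = 62. So f(x) = (x^2 - 298)(x^2 - 62) and the roots of f are ±√298, ±√62. Hence the splitting field is K = Q(√298, √62). Since 298 and 62 are distinct squarefree integers > 1, their product 18476 is not a perfect square, so √62 ∉ Q(√298). By the tower law [K:Q] = [Q(√298,√62):Q(√298)] · [Q(√298):Q] = 2 · 2 = 4.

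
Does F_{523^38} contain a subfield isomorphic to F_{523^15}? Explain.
No: F_{523^15} is not a subfield of F_{523^38}

F_{p^m} embeds in F_{p^n} iff m | n. Here 15 ∤ 38 (since 38 = 2·15 + 8 with remainder 8 ≠ 0), so F_{523^15} is not a subfield of F_{523^38}. Equivalently: if it were, the tower law would give 15 = [F_{523^15}:F_523] dividing [F_{523^38}:F_523] = 38, contradiction.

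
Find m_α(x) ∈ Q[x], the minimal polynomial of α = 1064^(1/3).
m_α(x) = x^3 - 1064

α satisfies α^3 = 1064, so x^3 - 1064 annihilates α. By the rational root test, a rational root p/q (in lowest terms) of x^3 - 1064 would satisfy p^3 = 1064 q^3, forcing q = 1 and p^3 = 1064; but 1064 is not a perfect cube, contradiction. A monic cubic over Q with no rational root is irreducible (any nontrivial factorization would include a linear factor). Hence x^3 - 1064 is the minimal polynomial of α, and in particular [Q(α):Q] = 3.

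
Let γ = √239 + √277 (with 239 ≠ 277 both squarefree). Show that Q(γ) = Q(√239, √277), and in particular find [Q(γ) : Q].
[Q(γ) : Q] = 4 (equivalently, Q(γ) = Q(√239, √277))

Obviously Q(γ) ⊆ Q(√239, √277), and [Q(√239, √277):Q] = 4 (since 239, 277 are distinct squarefree integers > 1 with 66203 not a perfect square). To show equality we compute the minimal polynomial of γ. From γ = √239 + √277: γ^2 = 239 + 2√(66203) + 277 = 516 + 2√(66203), so γ^2 - 516 = 2√(66203); squaring, (γ^2 - 516)^2 = 4·66203, i.e. γ^4 - 1032γ^2 + 266256 - 264812 = 0, i.e. γ^4 - 1032γ^2 + 1444 = 0. So γ is a root of x^4 - 1032x^2 + 1444. This polynomial is irreducible over Q: it has no rational root (each ±√239 ± √277 is irrational), and any factorization into two quadratics over Q would force √(66203) ∈ Q (pairing opposite roots) or √239, √277 ∈ Q (other pairings), all impossible. Hence [Q(γ):Q] = 4 = [Q(√239, √277):Q], so Q(γ) = Q(√239, √277).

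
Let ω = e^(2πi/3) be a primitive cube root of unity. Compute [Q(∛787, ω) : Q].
[Q(∛787, ω) : Q] = 6

[Q(∛787):Q] = 3 (min poly x^3 - 787, irreducible since 787 is not a perfect cube). [Q(ω):Q] = 2 (min poly x^2 + x + 1). Since Q(∛787) ⊂ R and ω ∉ R, we have ω ∉ Q(∛787), so x^2 + x + 1 remains irreducible over Q(∛787) and [Q(∛787, ω) : Q(∛787)] = 2. By the tower law, [Q(∛787, ω) : Q] = 3 · 2 = 6. (In fact Q(∛787, ω) is the splitting field of x^3 - 787 over Q.)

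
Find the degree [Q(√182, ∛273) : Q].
[Q(√182, ∛273) : Q] = 6

Let L = Q(√182, ∛273). Since Q(√182) ⊂ L and [Q(√182):Q] = 2, the tower law gives 2 | [L:Q]. Likewise Q(∛273) ⊂ L with [Q(∛273):Q] = 3 (because 273 is not a perfect cube), so 3 | [L:Q]. As gcd(2,3) = 1, [L:Q] is divisible by 6. Conversely L is generated over Q by √182 and ∛273, so [L:Q] ≤ 2·3 = 6. Therefore [Q(√182, ∛273) : Q] = 6.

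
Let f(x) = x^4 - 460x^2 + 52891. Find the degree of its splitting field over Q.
[K : Q] = 4

Solving the quadratic in x^2: x^2 = (460 ± √(460^2 - 4·52891))/2 = (460 ± √36)/2 = (460 ± 6)/2, giving x^2 = 227 or x^2 = 233. So f(x) = (x^2 - 227)(x^2 - 233) and the roots of f are ±√227, ±√233. Hence the splitting field is K = Q(√227, √233). Since 227 and 233 are distinct squarefree integers > 1, their product 52891 is not a perfect square, so √233 ∉ Q(√227). By the tower law [K:Q] = [Q(√227,√233):Q(√227)] · [Q(√227):Q] = 2 · 2 = 4.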